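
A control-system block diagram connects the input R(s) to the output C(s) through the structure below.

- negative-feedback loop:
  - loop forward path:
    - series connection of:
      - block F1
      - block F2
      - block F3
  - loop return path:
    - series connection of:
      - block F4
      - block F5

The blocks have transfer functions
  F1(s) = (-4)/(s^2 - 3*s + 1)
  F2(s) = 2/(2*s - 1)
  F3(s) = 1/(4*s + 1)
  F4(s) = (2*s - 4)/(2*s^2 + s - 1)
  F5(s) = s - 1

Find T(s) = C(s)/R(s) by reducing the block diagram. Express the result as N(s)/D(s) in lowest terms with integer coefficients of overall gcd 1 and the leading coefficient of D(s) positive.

Answer: (-16*s^2 - 8*s + 8)/(16*s^6 - 44*s^5 - 8*s^4 + 41*s^3 - 30*s^2 + 46*s - 31)

Working:
1. cascade F1, F2, F3; result (-8)/(8*s^4 - 26*s^3 + 13*s^2 + s - 1)
2. cascade F4, F5; result (2*s^2 - 6*s + 4)/(2*s^2 + s - 1)
3. apply the feedback formula to (F1*F2*F3), (F4*F5), which is the overall transfer function T(s) = C(s)/R(s) in lowest terms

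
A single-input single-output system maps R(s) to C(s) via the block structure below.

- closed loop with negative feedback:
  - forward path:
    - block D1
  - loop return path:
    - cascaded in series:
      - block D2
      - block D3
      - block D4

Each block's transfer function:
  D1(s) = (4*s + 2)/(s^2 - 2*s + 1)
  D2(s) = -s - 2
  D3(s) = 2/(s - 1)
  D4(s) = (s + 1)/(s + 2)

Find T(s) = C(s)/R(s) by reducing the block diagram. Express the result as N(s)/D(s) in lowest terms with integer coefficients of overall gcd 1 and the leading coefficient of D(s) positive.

Step 1: multiply D2, D3, D4 (series) = (-2*s - 2)/(s - 1)
Step 2: collapse the loop (D1 forward, (D2*D3*D4) return), giving the overall T(s)

Final answer: (4*s^2 - 2*s - 2)/(s^3 - 11*s^2 - 9*s - 5)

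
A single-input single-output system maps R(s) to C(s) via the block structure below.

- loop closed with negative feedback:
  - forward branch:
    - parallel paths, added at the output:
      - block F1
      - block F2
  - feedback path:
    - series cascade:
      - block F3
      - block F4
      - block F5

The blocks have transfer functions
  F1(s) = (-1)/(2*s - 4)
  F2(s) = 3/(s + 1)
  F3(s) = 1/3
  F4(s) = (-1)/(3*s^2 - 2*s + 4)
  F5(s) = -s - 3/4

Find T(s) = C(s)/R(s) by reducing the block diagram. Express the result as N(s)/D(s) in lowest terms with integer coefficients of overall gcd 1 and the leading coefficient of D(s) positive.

(1) parallel reduction of F1, F2: (5*s - 13)/(2*s^2 - 2*s - 4)
(2) combine F3, F4, F5 in series: (4*s + 3)/(36*s^2 - 24*s + 48)
(3) close the feedback loop around (F1+F2), (F3*F4*F5): this yields T(s), and no further normalization is needed

Answer: (180*s^3 - 588*s^2 + 552*s - 624)/(72*s^4 - 120*s^3 + 20*s^2 - 37*s - 231)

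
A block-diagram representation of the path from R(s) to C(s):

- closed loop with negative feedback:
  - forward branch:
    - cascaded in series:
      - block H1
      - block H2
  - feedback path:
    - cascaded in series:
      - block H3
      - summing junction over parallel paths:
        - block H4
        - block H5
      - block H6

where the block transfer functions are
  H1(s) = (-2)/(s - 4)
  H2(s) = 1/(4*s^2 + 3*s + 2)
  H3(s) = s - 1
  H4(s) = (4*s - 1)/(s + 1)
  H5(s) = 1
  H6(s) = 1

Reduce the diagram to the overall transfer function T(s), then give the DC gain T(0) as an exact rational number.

[1] combine H1, H2 in series; result (-2)/(4*s^3 - 13*s^2 - 10*s - 8)
[2] parallel reduction of H4, H5; result (5*s)/(s + 1)
[3] combine H3, (H4+H5), H6 in series; result (5*s^2 - 5*s)/(s + 1)
[4] reduce the feedback loop with forward (H1*H2) and return (H3*(H4+H5)*H6); result (-2*s - 2)/(4*s^4 - 9*s^3 - 33*s^2 - 8*s - 8)
Step 4 gives the overall T(s). Then T(0) = -2/(-8) = 1/4.

Final answer: 1/4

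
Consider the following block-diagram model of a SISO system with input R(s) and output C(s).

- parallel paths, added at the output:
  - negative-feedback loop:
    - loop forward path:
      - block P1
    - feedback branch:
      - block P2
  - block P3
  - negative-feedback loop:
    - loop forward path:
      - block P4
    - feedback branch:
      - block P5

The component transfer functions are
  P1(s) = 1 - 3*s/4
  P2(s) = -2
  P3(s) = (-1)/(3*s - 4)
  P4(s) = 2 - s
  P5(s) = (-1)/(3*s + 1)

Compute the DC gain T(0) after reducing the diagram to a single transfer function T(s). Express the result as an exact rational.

Step 1: collapse the loop (P1 forward, P2 return) -> (4 - 3*s)/(6*s - 4)
Step 2: collapse the loop (P4 forward, P5 return) -> (-3*s^2 + 5*s + 2)/(4*s - 1)
Step 3: combine [P1/(1+P1*P2)], P3, [P4/(1+P4*P5)] in parallel -> (-54*s^4 + 162*s^3 - 111*s^2 - 58*s + 44)/(72*s^3 - 162*s^2 + 100*s - 16)
The step-3 result is T(s). Setting s = 0: T(0) = 44/(-16) = -11/4.

Answer: -11/4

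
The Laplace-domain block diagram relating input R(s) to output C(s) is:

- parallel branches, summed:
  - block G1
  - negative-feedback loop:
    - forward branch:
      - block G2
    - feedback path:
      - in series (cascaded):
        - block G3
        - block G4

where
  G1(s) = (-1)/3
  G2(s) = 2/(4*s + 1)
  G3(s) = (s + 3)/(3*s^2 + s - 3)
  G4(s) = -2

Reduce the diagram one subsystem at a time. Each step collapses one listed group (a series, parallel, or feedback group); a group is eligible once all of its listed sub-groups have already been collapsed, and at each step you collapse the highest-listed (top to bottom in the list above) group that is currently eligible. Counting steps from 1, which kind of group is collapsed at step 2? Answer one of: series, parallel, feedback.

Step 1: reduce the series chain G3, G4
Step 2: apply the feedback formula to G2, (G3*G4)
Step 3: sum the parallel branches G1, [G2/(1+G2*(G3*G4))]
At step 2 the group reduced is feedback.

Hence the answer: feedback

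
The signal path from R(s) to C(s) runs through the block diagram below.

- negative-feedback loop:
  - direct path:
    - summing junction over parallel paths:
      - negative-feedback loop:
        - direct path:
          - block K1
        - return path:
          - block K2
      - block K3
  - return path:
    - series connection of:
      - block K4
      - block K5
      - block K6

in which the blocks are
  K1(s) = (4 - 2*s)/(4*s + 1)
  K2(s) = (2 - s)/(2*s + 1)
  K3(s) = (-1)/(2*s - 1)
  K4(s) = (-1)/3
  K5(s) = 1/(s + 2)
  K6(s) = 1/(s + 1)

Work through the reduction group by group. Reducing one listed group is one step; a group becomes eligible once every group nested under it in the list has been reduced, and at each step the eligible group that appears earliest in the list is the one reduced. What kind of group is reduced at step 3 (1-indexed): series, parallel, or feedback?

Answer: series

Working:
Step 1: feedback reduction of K1, K2
Step 2: reduce the parallel group [K1/(1+K1*K2)], K3
Step 3: combine K4, K5, K6 in series
Step 4: reduce the feedback loop with forward ([K1/(1+K1*K2)]+K3) and return (K4*K5*K6)
Step 3 collapses a series group.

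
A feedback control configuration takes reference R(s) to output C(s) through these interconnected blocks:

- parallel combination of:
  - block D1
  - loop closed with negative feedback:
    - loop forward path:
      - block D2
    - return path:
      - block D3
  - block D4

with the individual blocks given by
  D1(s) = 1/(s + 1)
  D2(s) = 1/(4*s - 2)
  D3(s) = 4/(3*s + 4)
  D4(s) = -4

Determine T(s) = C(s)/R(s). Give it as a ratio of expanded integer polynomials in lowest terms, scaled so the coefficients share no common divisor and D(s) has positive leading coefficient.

(1) feedback reduction of D2, D3; result (3*s + 4)/(12*s^2 + 10*s - 4)
(2) parallel reduction of D1, [D2/(1+D2*D3)], D4, which is the overall transfer function T(s) = C(s)/R(s) in lowest terms

Final answer: (-48*s^3 - 73*s^2 - 7*s + 16)/(12*s^3 + 22*s^2 + 6*s - 4)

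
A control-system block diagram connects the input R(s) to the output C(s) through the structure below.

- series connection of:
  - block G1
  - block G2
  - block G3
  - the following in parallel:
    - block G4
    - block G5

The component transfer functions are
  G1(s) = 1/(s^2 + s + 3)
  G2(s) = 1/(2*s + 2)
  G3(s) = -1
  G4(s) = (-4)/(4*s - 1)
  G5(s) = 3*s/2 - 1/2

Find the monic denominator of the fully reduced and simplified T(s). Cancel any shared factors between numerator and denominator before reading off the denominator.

(1) add G4, G5 (parallel), giving (12*s^2 - 7*s - 7)/(8*s - 2)
(2) combine G1, G2, G3, (G4+G5) in series, giving (-12*s^2 + 7*s + 7)/(16*s^4 + 28*s^3 + 56*s^2 + 32*s - 12)
T(s) is the step-2 result (common factors already cancelled). Leading coefficient of the denominator: 16. Divide through by 16 for the monic polynomial.

Answer: s^4 + 7*s^3/4 + 7*s^2/2 + 2*s - 3/4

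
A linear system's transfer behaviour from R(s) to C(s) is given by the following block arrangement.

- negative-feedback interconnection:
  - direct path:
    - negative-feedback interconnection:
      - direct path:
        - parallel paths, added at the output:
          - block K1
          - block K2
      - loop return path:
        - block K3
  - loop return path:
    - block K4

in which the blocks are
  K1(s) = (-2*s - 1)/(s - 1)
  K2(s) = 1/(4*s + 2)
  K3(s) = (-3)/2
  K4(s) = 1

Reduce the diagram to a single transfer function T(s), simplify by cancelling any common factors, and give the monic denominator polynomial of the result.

1. sum the parallel branches K1, K2 = (-8*s^2 - 7*s - 3)/(4*s^2 - 2*s - 2)
2. close the feedback loop around (K1+K2), K3 = (-16*s^2 - 14*s - 6)/(32*s^2 + 17*s + 5)
3. feedback reduction of [(K1+K2)/(1+(K1+K2)*K3)], K4 = (-16*s^2 - 14*s - 6)/(16*s^2 + 3*s - 1)
No further cancellation is possible in the step-3 result, so that is T(s). Its denominator becomes monic after dividing by the leading coefficient 16.

Therefore the answer is s^2 + 3*s/16 - 1/16.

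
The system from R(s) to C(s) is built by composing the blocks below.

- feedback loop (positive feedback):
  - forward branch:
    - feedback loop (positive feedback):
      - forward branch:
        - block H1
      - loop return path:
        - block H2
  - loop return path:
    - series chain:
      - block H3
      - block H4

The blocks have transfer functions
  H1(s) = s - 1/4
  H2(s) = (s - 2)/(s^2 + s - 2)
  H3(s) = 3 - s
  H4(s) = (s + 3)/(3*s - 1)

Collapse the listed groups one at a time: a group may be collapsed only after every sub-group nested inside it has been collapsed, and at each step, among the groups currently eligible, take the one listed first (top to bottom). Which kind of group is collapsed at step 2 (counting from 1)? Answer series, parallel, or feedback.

[1] collapse the loop (H1 forward, H2 return)
[2] reduce the series chain H3, H4
[3] reduce the feedback loop with forward [H1/(1-H1*H2)] and return (H3*H4)
At step 2 the group reduced is series.

Answer: series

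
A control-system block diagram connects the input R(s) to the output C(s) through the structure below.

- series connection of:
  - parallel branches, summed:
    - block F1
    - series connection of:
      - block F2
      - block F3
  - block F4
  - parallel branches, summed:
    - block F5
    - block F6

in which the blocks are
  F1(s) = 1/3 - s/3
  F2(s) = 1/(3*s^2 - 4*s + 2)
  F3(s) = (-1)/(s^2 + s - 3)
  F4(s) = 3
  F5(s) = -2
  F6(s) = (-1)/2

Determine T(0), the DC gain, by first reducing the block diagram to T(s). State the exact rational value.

The answer is -15/4.

Reasoning:
Step 1 - multiply F2, F3 (series): (-1)/(3*s^4 - s^3 - 11*s^2 + 14*s - 6)
Step 2 - parallel reduction of F1, (F2*F3): (-3*s^5 + 4*s^4 + 10*s^3 - 25*s^2 + 20*s - 9)/(9*s^4 - 3*s^3 - 33*s^2 + 42*s - 18)
Step 3 - combine F5, F6 in parallel: (-5)/2
Step 4 - combine (F1+(F2*F3)), F4, (F5+F6) in series: (15*s^5 - 20*s^4 - 50*s^3 + 125*s^2 - 100*s + 45)/(6*s^4 - 2*s^3 - 22*s^2 + 28*s - 12)
Evaluating the step-4 result (the overall T(s)) at s = 0 gives T(0) = 45/(-12) = -15/4.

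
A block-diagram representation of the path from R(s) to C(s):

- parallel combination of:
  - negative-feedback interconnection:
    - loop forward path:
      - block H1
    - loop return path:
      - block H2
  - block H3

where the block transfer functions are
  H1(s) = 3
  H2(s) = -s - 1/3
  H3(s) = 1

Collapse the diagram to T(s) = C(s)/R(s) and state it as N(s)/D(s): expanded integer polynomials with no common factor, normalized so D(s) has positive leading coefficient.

Step 1 - collapse the loop (H1 forward, H2 return) = (-1)/s
Step 2 - reduce the parallel group [H1/(1+H1*H2)], H3: this yields T(s), and no further normalization is needed

Therefore the answer is (s - 1)/s.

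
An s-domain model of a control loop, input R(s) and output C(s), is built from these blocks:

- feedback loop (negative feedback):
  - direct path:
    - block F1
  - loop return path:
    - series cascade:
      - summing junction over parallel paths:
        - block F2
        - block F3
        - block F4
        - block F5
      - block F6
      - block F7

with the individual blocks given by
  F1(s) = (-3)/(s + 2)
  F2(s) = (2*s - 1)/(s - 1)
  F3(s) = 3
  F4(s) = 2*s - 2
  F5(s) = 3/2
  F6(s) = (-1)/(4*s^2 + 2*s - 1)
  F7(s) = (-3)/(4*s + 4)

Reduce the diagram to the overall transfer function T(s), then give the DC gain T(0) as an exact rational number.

First reduce the diagram to T(s).

[1] add F2, F3, F4, F5 (parallel) = (4*s^2 + 5*s - 7)/(2*s - 2)
[2] combine (F2+F3+F4+F5), F6, F7 in series = (12*s^2 + 15*s - 21)/(32*s^4 + 16*s^3 - 40*s^2 - 16*s + 8)
[3] collapse the loop (F1 forward, ((F2+F3+F4+F5)*F6*F7) return) = (-96*s^4 - 48*s^3 + 120*s^2 + 48*s - 24)/(32*s^5 + 80*s^4 - 8*s^3 - 132*s^2 - 69*s + 79)
DC gain: substitute s = 0 into T(s) from step 3: T(0) = -24/79.

Answer: -24/79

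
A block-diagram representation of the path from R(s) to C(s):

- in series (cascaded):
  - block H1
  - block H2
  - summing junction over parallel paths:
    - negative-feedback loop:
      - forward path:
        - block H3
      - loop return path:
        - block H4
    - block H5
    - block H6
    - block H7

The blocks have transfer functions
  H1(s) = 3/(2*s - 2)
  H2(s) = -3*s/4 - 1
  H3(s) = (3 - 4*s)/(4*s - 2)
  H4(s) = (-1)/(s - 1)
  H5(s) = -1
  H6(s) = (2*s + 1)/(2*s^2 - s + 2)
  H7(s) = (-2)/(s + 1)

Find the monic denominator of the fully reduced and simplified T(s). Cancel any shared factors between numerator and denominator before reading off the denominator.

Reducing step by step:

Step 1. feedback reduction of H3, H4 -> (-4*s^2 + 7*s - 3)/(4*s^2 - 2*s - 1)
Step 2. sum the parallel branches [H3/(1+H3*H4)], H5, H6, H7 -> (-16*s^5 + 2*s^4 + 21*s^3 - 29*s^2 + 17*s - 1)/(8*s^5 + 5*s^2 - 5*s - 2)
Step 3. reduce the series chain H1, H2, ([H3/(1+H3*H4)]+H5+H6+H7) -> (144*s^6 + 174*s^5 - 213*s^4 + 9*s^3 + 195*s^2 - 195*s + 12)/(64*s^6 - 64*s^5 + 40*s^3 - 80*s^2 + 24*s + 16)
No further cancellation is possible in the step-3 result, so that is T(s). Its denominator becomes monic after dividing by the leading coefficient 64.

Answer: s^6 - s^5 + 5*s^3/8 - 5*s^2/4 + 3*s/8 + 1/4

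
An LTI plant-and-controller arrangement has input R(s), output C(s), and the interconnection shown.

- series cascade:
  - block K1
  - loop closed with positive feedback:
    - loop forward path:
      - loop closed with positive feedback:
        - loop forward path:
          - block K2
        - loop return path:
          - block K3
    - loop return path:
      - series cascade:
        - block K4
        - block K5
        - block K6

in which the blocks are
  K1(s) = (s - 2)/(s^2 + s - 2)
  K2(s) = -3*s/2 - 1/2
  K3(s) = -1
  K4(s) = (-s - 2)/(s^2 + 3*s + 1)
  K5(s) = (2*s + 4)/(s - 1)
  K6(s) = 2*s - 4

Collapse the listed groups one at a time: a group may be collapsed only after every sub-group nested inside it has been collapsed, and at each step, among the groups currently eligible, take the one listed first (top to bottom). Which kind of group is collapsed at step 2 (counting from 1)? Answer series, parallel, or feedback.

Reducing step by step:

Step 1. collapse the loop (K2 forward, K3 return)
Step 2. series reduction of K4, K5, K6
Step 3. feedback reduction of [K2/(1-K2*K3)], (K4*K5*K6)
Step 4. combine K1, [[K2/(1-K2*K3)]/(1-[K2/(1-K2*K3)]*(K4*K5*K6))] in series
Step 2: series.

Answer: series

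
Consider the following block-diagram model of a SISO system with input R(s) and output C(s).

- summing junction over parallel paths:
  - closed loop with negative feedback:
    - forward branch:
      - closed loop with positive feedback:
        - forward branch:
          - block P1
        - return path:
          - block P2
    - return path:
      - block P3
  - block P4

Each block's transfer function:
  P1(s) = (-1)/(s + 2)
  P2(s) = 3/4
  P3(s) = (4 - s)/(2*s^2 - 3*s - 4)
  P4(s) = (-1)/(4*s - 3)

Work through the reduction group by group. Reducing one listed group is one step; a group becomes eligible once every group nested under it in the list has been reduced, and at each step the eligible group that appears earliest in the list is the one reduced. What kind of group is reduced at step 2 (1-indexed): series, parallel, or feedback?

Step 1. close the feedback loop around P1, P2
Step 2. apply the feedback formula to [P1/(1-P1*P2)], P3
Step 3. combine [[P1/(1-P1*P2)]/(1+[P1/(1-P1*P2)]*P3)], P4 in parallel
So the answer for step 2 is feedback.

Hence the answer: feedback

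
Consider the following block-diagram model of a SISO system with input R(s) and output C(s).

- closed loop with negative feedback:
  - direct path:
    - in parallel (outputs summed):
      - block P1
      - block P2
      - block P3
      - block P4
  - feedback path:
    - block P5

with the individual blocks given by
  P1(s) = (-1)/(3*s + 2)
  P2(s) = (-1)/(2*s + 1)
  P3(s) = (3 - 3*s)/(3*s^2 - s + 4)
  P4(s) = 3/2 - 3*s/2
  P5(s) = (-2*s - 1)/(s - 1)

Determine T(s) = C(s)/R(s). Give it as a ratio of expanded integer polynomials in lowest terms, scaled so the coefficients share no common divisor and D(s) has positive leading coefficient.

Step 1: parallel reduction of P1, P2, P3, P4, giving (-54*s^5 + 9*s^4 - 90*s^3 - 23*s^2 + 50*s + 12)/(36*s^4 + 30*s^3 + 46*s^2 + 52*s + 16)
Step 2: apply the feedback formula to (P1+P2+P3+P4), P5 - this is the overall T(s), already in the required normalized form

Final answer: (-54*s^6 + 63*s^5 - 99*s^4 + 67*s^3 + 73*s^2 - 38*s - 12)/(108*s^6 + 72*s^5 + 165*s^4 + 152*s^3 - 71*s^2 - 110*s - 28)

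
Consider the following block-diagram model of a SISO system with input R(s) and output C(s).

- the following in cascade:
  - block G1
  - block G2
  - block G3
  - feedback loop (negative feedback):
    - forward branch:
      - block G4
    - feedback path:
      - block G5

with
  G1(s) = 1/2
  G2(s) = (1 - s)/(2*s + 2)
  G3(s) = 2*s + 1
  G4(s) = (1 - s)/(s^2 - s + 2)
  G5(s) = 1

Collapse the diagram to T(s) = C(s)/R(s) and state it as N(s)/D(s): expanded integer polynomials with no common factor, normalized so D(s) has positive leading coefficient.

The answer is (2*s^3 - 3*s^2 + 1)/(4*s^3 - 4*s^2 + 4*s + 12).

Reasoning:
1. feedback reduction of G4, G5: (1 - s)/(s^2 - 2*s + 3)
2. cascade G1, G2, G3, [G4/(1+G4*G5)]; the result is T(s) itself (integer coefficients, no common factor, positive leading denominator coefficient)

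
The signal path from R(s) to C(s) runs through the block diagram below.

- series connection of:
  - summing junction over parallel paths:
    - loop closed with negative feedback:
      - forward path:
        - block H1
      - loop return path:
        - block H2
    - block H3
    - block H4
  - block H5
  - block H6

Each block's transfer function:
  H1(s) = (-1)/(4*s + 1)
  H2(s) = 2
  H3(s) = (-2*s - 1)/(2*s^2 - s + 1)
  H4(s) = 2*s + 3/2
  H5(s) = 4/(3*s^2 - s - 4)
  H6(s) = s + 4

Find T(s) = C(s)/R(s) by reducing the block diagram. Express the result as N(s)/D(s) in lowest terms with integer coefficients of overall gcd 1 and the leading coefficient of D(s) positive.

Step 1 - apply the feedback formula to H1, H2 -> (-1)/(4*s - 1)
Step 2 - sum the parallel branches [H1/(1+H1*H2)], H3, H4 -> (32*s^4 - 18*s^2 + 9*s - 3)/(16*s^3 - 12*s^2 + 10*s - 2)
Step 3 - series reduction of ([H1/(1+H1*H2)]+H3+H4), H5, H6, giving the overall T(s)

Therefore the answer is (64*s^5 + 256*s^4 - 36*s^3 - 126*s^2 + 66*s - 24)/(24*s^5 - 26*s^4 - 11*s^3 + 16*s^2 - 19*s + 4).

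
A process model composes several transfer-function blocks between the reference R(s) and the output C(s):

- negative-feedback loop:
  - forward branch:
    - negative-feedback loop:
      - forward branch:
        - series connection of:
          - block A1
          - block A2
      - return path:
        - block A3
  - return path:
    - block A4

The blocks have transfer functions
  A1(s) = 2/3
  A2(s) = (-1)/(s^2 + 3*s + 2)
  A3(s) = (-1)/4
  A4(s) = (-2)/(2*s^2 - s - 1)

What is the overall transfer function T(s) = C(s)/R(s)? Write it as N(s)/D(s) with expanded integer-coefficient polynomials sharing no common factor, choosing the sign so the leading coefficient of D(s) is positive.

First reduce the diagram to T(s).

Step 1. reduce the series chain A1, A2, giving (-2)/(3*s^2 + 9*s + 6)
Step 2. apply the feedback formula to (A1*A2), A3, giving (-4)/(6*s^2 + 18*s + 13)
Step 3. reduce the feedback loop with forward [(A1*A2)/(1+(A1*A2)*A3)] and return A4, which is the overall transfer function T(s) = C(s)/R(s) in lowest terms

Answer: (-8*s^2 + 4*s + 4)/(12*s^4 + 30*s^3 + 2*s^2 - 31*s - 5)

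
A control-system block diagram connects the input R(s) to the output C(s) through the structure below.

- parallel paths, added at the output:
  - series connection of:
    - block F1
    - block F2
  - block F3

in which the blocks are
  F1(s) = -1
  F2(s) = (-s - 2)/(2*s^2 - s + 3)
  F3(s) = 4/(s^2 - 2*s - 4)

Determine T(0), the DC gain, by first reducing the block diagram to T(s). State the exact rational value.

[1] cascade F1, F2 -> (s + 2)/(2*s^2 - s + 3)
[2] sum the parallel branches (F1*F2), F3 -> (s^3 + 8*s^2 - 12*s + 4)/(2*s^4 - 5*s^3 - 3*s^2 - 2*s - 12)
DC gain: substitute s = 0 into T(s) from step 2: T(0) = 4/(-12) = -1/3.

Answer: -1/3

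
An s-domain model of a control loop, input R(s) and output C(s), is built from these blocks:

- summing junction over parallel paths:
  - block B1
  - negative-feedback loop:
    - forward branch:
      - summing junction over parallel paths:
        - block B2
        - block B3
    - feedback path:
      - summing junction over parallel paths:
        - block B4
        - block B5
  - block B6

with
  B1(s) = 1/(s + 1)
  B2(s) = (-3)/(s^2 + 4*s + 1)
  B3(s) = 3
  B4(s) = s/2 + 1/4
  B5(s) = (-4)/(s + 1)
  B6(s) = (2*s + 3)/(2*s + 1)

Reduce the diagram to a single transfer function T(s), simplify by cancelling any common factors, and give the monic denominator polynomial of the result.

Answer: s^6 + 23*s^5/3 + 139*s^4/12 - 125*s^3/6 - 461*s^2/12 - 37*s/3 + 1/3

Working:
Step 1. reduce the parallel group B2, B3; result (3*s^2 + 12*s)/(s^2 + 4*s + 1)
Step 2. sum the parallel branches B4, B5; result (2*s^2 + 3*s - 15)/(4*s + 4)
Step 3. close the feedback loop around (B2+B3), (B4+B5); result (12*s^3 + 60*s^2 + 48*s)/(6*s^4 + 37*s^3 + 11*s^2 - 160*s + 4)
Step 4. parallel reduction of B1, [(B2+B3)/(1+(B2+B3)*(B4+B5))], B6; result (12*s^6 + 140*s^5 + 461*s^4 + 193*s^3 - 864*s^2 - 564*s + 16)/(12*s^6 + 92*s^5 + 139*s^4 - 250*s^3 - 461*s^2 - 148*s + 4)
That last expression is T(s), already simplified. Scaling its denominator by 1/12 (the reciprocal of the leading coefficient) yields the monic denominator.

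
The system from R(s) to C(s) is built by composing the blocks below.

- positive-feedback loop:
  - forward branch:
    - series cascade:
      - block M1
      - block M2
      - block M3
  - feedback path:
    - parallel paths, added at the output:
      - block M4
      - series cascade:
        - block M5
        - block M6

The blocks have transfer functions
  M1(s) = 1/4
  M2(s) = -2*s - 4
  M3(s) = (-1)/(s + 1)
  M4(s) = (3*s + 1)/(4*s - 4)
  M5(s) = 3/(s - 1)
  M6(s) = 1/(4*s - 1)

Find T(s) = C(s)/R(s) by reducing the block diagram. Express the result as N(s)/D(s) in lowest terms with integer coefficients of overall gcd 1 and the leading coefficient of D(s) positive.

First reduce the diagram to T(s).

Step 1. series reduction of M1, M2, M3 gives (s + 2)/(2*s + 2)
Step 2. multiply M5, M6 (series) gives 3/(4*s^2 - 5*s + 1)
Step 3. combine M4, (M5*M6) in parallel gives (12*s^2 + s + 11)/(16*s^2 - 20*s + 4)
Step 4. collapse the loop ((M1*M2*M3) forward, (M4+(M5*M6)) return); the result is T(s) itself (integer coefficients, no common factor, positive leading denominator coefficient)

Answer: (16*s^3 + 12*s^2 - 36*s + 8)/(20*s^3 - 33*s^2 - 45*s - 14)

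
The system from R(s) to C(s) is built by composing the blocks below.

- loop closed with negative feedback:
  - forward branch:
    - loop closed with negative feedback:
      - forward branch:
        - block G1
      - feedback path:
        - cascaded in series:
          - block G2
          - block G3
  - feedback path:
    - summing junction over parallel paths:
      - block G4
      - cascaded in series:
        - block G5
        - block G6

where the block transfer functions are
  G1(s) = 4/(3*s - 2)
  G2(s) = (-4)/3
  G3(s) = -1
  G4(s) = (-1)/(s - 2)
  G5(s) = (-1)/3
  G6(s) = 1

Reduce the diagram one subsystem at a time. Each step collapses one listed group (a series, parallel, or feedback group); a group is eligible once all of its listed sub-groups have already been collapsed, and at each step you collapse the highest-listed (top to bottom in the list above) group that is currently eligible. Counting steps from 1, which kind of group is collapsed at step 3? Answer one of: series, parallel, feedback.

Answer: series

Working:
Step 1. multiply G2, G3 (series)
Step 2. reduce the feedback loop with forward G1 and return (G2*G3)
Step 3. series reduction of G5, G6
Step 4. add G4, (G5*G6) (parallel)
Step 5. collapse the loop ([G1/(1+G1*(G2*G3))] forward, (G4+(G5*G6)) return)
Step 3: series.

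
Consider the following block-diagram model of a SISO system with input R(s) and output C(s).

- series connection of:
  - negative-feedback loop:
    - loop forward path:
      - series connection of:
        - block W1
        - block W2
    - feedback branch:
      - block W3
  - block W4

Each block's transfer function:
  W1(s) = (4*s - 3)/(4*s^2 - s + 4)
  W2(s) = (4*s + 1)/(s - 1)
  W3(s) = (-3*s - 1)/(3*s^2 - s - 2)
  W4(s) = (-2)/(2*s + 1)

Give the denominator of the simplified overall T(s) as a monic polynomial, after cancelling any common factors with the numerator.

First reduce the diagram to T(s).

Step 1: combine W1, W2 in series = (16*s^2 - 8*s - 3)/(4*s^3 - 5*s^2 + 5*s - 4)
Step 2: close the feedback loop around (W1*W2), W3 = (48*s^4 - 40*s^3 - 33*s^2 + 19*s + 6)/(12*s^5 - 19*s^4 - 36*s^3 + s^2 + 11*s + 11)
Step 3: cascade [(W1*W2)/(1+(W1*W2)*W3)], W4 = (-96*s^4 + 80*s^3 + 66*s^2 - 38*s - 12)/(24*s^6 - 26*s^5 - 91*s^4 - 34*s^3 + 23*s^2 + 33*s + 11)
T(s) is the step-3 result (common factors already cancelled). Leading coefficient of the denominator: 24. Divide through by 24 for the monic polynomial.

Answer: s^6 - 13*s^5/12 - 91*s^4/24 - 17*s^3/12 + 23*s^2/24 + 11*s/8 + 11/24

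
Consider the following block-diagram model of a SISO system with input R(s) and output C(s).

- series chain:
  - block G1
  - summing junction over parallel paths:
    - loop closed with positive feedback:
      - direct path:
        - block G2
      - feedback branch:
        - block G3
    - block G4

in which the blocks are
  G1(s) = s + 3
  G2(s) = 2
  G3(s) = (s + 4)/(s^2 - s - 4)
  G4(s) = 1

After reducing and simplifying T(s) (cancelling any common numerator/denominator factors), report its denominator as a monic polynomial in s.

Reducing step by step:

(1) apply the feedback formula to G2, G3: (2*s^2 - 2*s - 8)/(s^2 - 3*s - 12)
(2) add [G2/(1-G2*G3)], G4 (parallel): (3*s^2 - 5*s - 20)/(s^2 - 3*s - 12)
(3) reduce the series chain G1, ([G2/(1-G2*G3)]+G4): (3*s^3 + 4*s^2 - 35*s - 60)/(s^2 - 3*s - 12)
T(s) is the step-3 result (common factors already cancelled). Leading coefficient of the denominator: 1, so no rescaling is needed.

Answer: s^2 - 3*s - 12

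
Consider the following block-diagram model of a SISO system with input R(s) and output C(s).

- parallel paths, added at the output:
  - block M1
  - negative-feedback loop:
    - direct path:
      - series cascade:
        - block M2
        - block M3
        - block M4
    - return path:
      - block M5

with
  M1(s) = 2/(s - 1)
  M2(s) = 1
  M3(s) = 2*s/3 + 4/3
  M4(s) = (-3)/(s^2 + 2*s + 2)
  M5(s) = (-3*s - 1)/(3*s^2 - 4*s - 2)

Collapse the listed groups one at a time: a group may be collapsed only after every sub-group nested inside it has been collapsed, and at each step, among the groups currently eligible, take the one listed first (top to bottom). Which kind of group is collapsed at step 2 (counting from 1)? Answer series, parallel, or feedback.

(1) series reduction of M2, M3, M4
(2) collapse the loop ((M2*M3*M4) forward, M5 return)
(3) combine M1, [(M2*M3*M4)/(1+(M2*M3*M4)*M5)] in parallel
At step 2 the group reduced is feedback.

Hence the answer: feedback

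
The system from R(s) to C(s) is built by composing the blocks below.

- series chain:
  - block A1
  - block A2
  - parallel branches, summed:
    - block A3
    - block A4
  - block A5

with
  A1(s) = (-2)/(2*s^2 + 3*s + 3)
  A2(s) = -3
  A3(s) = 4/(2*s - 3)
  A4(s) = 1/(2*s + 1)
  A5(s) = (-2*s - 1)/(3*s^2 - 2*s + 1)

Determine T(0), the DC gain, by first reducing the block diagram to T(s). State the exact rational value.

Reducing step by step:

Step 1. reduce the parallel group A3, A4 -> (10*s + 1)/(4*s^2 - 4*s - 3)
Step 2. multiply A1, A2, (A3+A4), A5 (series) -> (-60*s - 6)/(12*s^5 - 8*s^4 - 5*s^3 - 21*s^2 + 15*s - 9)
The step-2 result is T(s). Setting s = 0: T(0) = -6/(-9) = 2/3.

Answer: 2/3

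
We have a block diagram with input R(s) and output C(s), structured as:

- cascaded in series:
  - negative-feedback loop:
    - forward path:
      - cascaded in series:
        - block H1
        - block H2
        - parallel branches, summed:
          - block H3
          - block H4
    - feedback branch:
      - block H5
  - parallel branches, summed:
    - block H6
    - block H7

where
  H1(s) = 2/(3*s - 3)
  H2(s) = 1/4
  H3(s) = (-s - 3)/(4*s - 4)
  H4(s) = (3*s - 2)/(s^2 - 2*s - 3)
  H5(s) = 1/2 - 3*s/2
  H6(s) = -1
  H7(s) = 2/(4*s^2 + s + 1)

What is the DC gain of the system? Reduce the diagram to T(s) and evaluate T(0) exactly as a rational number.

(1) reduce the parallel group H3, H4 gives (-s^3 + 11*s^2 - 11*s + 17)/(4*s^3 - 12*s^2 - 4*s + 12)
(2) series reduction of H1, H2, (H3+H4) gives (-s^3 + 11*s^2 - 11*s + 17)/(24*s^4 - 96*s^3 + 48*s^2 + 96*s - 72)
(3) collapse the loop ((H1*H2*(H3+H4)) forward, H5 return) gives (-2*s^3 + 22*s^2 - 22*s + 34)/(51*s^4 - 226*s^3 + 140*s^2 + 130*s - 127)
(4) sum the parallel branches H6, H7 gives (-4*s^2 - s + 1)/(4*s^2 + s + 1)
(5) series reduction of [(H1*H2*(H3+H4))/(1+(H1*H2*(H3+H4))*H5)], (H6+H7) gives (8*s^5 - 86*s^4 + 64*s^3 - 92*s^2 - 56*s + 34)/(204*s^6 - 853*s^5 + 385*s^4 + 434*s^3 - 238*s^2 + 3*s - 127)
Step 5 gives the overall T(s). Then T(0) = 34/(-127) = -34/127.

Final answer: -34/127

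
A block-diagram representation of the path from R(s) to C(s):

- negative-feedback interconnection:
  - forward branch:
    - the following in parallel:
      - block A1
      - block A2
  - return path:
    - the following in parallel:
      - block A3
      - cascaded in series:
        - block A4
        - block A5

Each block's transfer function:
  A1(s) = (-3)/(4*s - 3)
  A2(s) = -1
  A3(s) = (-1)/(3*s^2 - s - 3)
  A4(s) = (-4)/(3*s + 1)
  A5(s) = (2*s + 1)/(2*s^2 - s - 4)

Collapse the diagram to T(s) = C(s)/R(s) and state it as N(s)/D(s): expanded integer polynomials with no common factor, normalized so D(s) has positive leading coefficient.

Reducing step by step:

Step 1. combine A1, A2 in parallel, giving (-4*s)/(4*s - 3)
Step 2. multiply A4, A5 (series), giving (-8*s - 4)/(6*s^3 - s^2 - 13*s - 4)
Step 3. sum the parallel branches A3, (A4*A5), giving (-30*s^3 - 3*s^2 + 41*s + 16)/(18*s^5 - 9*s^4 - 56*s^3 + 4*s^2 + 43*s + 12)
Step 4. feedback reduction of (A1+A2), (A3+(A4*A5)), giving the overall T(s)

Answer: (-72*s^6 + 36*s^5 + 224*s^4 - 16*s^3 - 172*s^2 - 48*s)/(72*s^6 - 90*s^5 - 77*s^4 + 196*s^3 - 4*s^2 - 145*s - 36)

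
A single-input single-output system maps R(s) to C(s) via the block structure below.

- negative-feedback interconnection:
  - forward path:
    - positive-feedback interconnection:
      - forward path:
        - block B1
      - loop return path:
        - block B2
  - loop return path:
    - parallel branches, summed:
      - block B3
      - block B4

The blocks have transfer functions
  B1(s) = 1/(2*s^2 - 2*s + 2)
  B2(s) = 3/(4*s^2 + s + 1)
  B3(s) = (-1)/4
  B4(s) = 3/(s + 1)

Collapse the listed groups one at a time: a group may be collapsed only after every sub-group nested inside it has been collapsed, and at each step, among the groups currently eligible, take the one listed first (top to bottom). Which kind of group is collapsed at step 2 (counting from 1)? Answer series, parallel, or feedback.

The answer is parallel.

Reasoning:
Step 1 - apply the feedback formula to B1, B2
Step 2 - add B3, B4 (parallel)
Step 3 - close the feedback loop around [B1/(1-B1*B2)], (B3+B4)
At step 2 the group reduced is parallel.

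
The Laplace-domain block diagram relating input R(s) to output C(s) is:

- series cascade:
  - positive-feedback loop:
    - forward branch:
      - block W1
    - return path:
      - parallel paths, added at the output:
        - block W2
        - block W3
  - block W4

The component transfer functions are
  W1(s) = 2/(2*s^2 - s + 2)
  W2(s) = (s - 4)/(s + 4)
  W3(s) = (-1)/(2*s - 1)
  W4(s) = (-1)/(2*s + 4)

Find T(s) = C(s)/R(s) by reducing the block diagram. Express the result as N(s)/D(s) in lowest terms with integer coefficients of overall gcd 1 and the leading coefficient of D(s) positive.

Reducing step by step:

[1] reduce the parallel group W2, W3; result (2*s^2 - 10*s)/(2*s^2 + 7*s - 4)
[2] apply the feedback formula to W1, (W2+W3); result (4*s^2 + 14*s - 8)/(4*s^4 + 12*s^3 - 15*s^2 + 38*s - 8)
[3] series reduction of [W1/(1-W1*(W2+W3))], W4, giving the overall T(s)

Answer: (-2*s^2 - 7*s + 4)/(4*s^5 + 20*s^4 + 9*s^3 + 8*s^2 + 68*s - 16)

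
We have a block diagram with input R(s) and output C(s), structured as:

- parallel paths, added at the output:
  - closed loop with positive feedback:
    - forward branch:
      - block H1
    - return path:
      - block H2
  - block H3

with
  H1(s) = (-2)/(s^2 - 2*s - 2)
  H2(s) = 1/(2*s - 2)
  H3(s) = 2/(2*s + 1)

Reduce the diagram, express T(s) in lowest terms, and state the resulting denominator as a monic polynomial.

Reducing step by step:

Step 1 - reduce the feedback loop with forward H1 and return H2 -> (2 - 2*s)/(s^3 - 3*s^2 + 3)
Step 2 - sum the parallel branches [H1/(1-H1*H2)], H3 -> (2*s^3 - 10*s^2 + 2*s + 8)/(2*s^4 - 5*s^3 - 3*s^2 + 6*s + 3)
T(s) is the step-2 result (common factors already cancelled). Leading coefficient of the denominator: 2. Divide through by 2 for the monic polynomial.

Answer: s^4 - 5*s^3/2 - 3*s^2/2 + 3*s + 3/2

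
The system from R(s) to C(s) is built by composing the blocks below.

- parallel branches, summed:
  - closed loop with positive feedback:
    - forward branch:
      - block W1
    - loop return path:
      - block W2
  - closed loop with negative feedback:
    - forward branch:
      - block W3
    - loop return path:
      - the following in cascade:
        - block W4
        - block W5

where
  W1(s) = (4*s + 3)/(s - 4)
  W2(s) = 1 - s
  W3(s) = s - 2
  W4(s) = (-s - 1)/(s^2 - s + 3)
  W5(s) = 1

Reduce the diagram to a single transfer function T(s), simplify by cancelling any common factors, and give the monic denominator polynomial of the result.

Step 1: apply the feedback formula to W1, W2; result (4*s + 3)/(4*s^2 - 7)
Step 2: series reduction of W4, W5; result (-s - 1)/(s^2 - s + 3)
Step 3: reduce the feedback loop with forward W3 and return (W4*W5); result s^3/5 - 3*s^2/5 + s - 6/5
Step 4: sum the parallel branches [W1/(1-W1*W2)], [W3/(1+W3*(W4*W5))]; result (4*s^5 - 12*s^4 + 13*s^3 - 3*s^2 - 15*s + 57)/(20*s^2 - 35)
Step 4 gives the fully reduced T(s), with no common factor left to cancel. The denominator's leading coefficient is 20, so divide each of its coefficients by 20 to get the monic form.

Hence the answer: s^2 - 7/4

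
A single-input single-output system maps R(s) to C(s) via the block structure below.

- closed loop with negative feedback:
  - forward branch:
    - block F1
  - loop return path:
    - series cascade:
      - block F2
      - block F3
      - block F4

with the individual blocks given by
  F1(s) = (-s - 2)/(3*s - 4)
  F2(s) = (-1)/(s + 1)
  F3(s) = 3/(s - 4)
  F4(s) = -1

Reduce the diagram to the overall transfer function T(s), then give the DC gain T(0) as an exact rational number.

1. series reduction of F2, F3, F4; result 3/(s^2 - 3*s - 4)
2. collapse the loop (F1 forward, (F2*F3*F4) return); result (-s^3 + s^2 + 10*s + 8)/(3*s^3 - 13*s^2 - 3*s + 10)
That last expression is T(s); at s = 0 only the constant terms survive, so T(0) = 8/10 = 4/5.

Therefore the answer is 4/5.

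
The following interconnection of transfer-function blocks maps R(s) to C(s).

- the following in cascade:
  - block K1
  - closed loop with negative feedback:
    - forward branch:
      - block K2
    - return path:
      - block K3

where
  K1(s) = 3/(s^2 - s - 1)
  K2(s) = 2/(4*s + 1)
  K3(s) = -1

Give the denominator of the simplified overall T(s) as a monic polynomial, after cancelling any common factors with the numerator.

Step 1. close the feedback loop around K2, K3: 2/(4*s - 1)
Step 2. combine K1, [K2/(1+K2*K3)] in series: 6/(4*s^3 - 5*s^2 - 3*s + 1)
No further cancellation is possible in the step-2 result, so that is T(s). Its denominator becomes monic after dividing by the leading coefficient 4.

Hence the answer: s^3 - 5*s^2/4 - 3*s/4 + 1/4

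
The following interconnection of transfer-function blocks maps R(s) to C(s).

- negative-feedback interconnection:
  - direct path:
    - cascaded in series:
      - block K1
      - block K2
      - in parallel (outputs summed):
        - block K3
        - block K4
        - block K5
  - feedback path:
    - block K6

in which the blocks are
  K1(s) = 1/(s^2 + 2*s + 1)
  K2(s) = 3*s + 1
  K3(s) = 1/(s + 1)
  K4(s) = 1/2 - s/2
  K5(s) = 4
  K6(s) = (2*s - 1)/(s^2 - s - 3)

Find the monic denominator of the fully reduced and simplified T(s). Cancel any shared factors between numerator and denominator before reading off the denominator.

First reduce the diagram to T(s).

Step 1: add K3, K4, K5 (parallel), giving (-s^2 + 8*s + 11)/(2*s + 2)
Step 2: series reduction of K1, K2, (K3+K4+K5), giving (-3*s^3 + 23*s^2 + 41*s + 11)/(2*s^3 + 6*s^2 + 6*s + 2)
Step 3: apply the feedback formula to (K1*K2*(K3+K4+K5)), K6, giving (-3*s^5 + 26*s^4 + 27*s^3 - 99*s^2 - 134*s - 33)/(2*s^5 - 2*s^4 + 43*s^3 + 37*s^2 - 39*s - 17)
That last expression is T(s), already simplified. Scaling its denominator by 1/2 (the reciprocal of the leading coefficient) yields the monic denominator.

Answer: s^5 - s^4 + 43*s^3/2 + 37*s^2/2 - 39*s/2 - 17/2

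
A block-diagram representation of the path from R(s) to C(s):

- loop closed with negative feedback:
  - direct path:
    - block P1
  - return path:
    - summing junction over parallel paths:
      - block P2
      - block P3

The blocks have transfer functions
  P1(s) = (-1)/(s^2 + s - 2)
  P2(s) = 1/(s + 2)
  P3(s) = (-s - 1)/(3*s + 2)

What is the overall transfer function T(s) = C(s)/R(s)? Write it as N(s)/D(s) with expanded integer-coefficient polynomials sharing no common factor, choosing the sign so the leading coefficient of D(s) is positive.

The answer is (-3*s^2 - 8*s - 4)/(3*s^4 + 11*s^3 + 7*s^2 - 12*s - 8).

Reasoning:
(1) add P2, P3 (parallel) -> (-s^2)/(3*s^2 + 8*s + 4)
(2) feedback reduction of P1, (P2+P3) - this is the overall T(s), already in the required normalized form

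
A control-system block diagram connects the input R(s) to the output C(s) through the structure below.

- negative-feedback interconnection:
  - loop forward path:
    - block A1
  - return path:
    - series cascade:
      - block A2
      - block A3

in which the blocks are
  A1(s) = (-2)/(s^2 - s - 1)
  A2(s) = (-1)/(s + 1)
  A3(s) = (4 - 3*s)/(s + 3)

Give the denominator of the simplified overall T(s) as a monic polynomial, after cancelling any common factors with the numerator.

Reducing step by step:

1. series reduction of A2, A3 = (3*s - 4)/(s^2 + 4*s + 3)
2. collapse the loop (A1 forward, (A2*A3) return) = (-2*s^2 - 8*s - 6)/(s^4 + 3*s^3 - 2*s^2 - 13*s + 5)
No further cancellation is possible in the step-2 result, so that is T(s). Its denominator is already monic.

Answer: s^4 + 3*s^3 - 2*s^2 - 13*s + 5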